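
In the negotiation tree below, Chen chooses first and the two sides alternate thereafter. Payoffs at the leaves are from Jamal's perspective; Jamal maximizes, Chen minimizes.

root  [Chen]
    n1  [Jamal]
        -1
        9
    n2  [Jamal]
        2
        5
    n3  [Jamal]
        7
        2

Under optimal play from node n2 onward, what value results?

5

n2 (Jamal): max(2, 5) = 5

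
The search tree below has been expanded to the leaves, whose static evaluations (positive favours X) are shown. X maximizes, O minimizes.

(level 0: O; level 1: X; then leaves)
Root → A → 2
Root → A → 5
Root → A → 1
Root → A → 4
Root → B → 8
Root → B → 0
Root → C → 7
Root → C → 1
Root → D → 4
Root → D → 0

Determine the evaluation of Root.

4

A (X): max(2, 5, 1, 4) = 5
B (X): max(8, 0) = 8
C (X): max(7, 1) = 7
D (X): max(4, 0) = 4
Root (O): min(5, 8, 7, 4) = 4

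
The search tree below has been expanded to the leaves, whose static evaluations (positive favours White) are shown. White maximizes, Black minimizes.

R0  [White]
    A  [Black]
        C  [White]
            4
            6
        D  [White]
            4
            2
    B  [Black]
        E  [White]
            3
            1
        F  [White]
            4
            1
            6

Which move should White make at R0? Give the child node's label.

A

C (White): max(4, 6) = 6
D (White): max(4, 2) = 4
A (Black): min(6, 4) = 4
E (White): max(3, 1) = 3
F (White): max(4, 1, 6) = 6
B (Black): min(3, 6) = 3
R0 (White): max(4, 3) = 4
White at R0 wants the highest of {A=4, B=3}, so chooses A.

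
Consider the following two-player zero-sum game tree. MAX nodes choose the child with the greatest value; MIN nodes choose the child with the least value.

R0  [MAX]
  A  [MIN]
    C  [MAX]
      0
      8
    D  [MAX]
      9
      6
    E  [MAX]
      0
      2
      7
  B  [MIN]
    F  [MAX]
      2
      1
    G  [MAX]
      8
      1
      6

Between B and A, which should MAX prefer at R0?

F (MAX): max(2, 1) = 2
G (MAX): max(8, 1, 6) = 8
B (MIN): min(2, 8) = 2
C (MAX): max(0, 8) = 8
D (MAX): max(9, 6) = 9
E (MAX): max(0, 2, 7) = 7
A (MIN): min(8, 9, 7) = 7
MAX prefers the higher value; B=2, A=7. A is better since 7 > 2.

A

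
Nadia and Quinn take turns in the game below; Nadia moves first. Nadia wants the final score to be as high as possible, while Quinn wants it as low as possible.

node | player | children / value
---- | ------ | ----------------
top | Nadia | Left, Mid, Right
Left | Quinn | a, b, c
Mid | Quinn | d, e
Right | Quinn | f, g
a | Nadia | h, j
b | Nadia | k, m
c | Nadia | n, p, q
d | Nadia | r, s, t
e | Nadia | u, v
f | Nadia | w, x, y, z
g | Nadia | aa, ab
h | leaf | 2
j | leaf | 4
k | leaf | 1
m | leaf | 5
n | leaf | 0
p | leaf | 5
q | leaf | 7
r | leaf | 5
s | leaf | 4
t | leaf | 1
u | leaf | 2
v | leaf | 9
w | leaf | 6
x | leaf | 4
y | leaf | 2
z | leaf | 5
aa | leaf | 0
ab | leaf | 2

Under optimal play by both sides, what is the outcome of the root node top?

5

a (Nadia): max(2, 4) = 4
b (Nadia): max(1, 5) = 5
c (Nadia): max(0, 5, 7) = 7
Left (Quinn): min(4, 5, 7) = 4
d (Nadia): max(5, 4, 1) = 5
e (Nadia): max(2, 9) = 9
Mid (Quinn): min(5, 9) = 5
f (Nadia): max(6, 4, 2, 5) = 6
g (Nadia): max(0, 2) = 2
Right (Quinn): min(6, 2) = 2
top (Nadia): max(4, 5, 2) = 5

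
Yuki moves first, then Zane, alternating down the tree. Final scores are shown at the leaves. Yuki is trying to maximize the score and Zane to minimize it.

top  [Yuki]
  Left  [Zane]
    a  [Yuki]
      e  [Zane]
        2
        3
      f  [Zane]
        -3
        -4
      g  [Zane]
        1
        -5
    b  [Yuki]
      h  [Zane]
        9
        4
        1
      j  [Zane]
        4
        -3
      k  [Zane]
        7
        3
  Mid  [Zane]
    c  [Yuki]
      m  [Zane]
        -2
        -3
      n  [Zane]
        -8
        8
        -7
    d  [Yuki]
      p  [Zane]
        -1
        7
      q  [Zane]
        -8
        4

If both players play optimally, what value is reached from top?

e (Zane): min(2, 3) = 2
f (Zane): min(-3, -4) = -4
g (Zane): min(1, -5) = -5
a (Yuki): max(2, -4, -5) = 2
h (Zane): min(9, 4, 1) = 1
j (Zane): min(4, -3) = -3
k (Zane): min(7, 3) = 3
b (Yuki): max(1, -3, 3) = 3
Left (Zane): min(2, 3) = 2
m (Zane): min(-2, -3) = -3
n (Zane): min(-8, 8, -7) = -8
c (Yuki): max(-3, -8) = -3
p (Zane): min(-1, 7) = -1
q (Zane): min(-8, 4) = -8
d (Yuki): max(-1, -8) = -1
Mid (Zane): min(-3, -1) = -3
top (Yuki): max(2, -3) = 2

2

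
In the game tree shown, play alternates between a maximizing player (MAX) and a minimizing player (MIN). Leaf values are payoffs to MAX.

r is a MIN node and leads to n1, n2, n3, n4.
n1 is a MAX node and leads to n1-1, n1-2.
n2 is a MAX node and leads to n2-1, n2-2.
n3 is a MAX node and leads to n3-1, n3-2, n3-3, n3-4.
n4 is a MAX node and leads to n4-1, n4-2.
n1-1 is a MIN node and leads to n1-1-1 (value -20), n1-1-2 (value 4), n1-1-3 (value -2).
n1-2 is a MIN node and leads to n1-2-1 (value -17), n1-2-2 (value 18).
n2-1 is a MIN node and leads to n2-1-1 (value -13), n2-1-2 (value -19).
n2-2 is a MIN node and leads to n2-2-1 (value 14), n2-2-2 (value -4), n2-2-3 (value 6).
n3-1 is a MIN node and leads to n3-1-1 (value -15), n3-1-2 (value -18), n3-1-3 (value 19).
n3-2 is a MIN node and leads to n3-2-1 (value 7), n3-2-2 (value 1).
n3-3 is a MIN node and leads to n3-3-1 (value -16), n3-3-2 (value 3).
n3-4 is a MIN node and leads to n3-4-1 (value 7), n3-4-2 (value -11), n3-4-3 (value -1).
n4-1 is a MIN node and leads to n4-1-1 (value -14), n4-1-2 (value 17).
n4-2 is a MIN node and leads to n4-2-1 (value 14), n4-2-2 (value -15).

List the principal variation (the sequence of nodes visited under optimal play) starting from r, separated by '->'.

n1-1 (MIN): min(-20, 4, -2) = -20
n1-2 (MIN): min(-17, 18) = -17
n1 (MAX): max(-20, -17) = -17
n2-1 (MIN): min(-13, -19) = -19
n2-2 (MIN): min(14, -4, 6) = -4
n2 (MAX): max(-19, -4) = -4
n3-1 (MIN): min(-15, -18, 19) = -18
n3-2 (MIN): min(7, 1) = 1
n3-3 (MIN): min(-16, 3) = -16
n3-4 (MIN): min(7, -11, -1) = -11
n3 (MAX): max(-18, 1, -16, -11) = 1
n4-1 (MIN): min(-14, 17) = -14
n4-2 (MIN): min(14, -15) = -15
n4 (MAX): max(-14, -15) = -14
r (MIN): min(-17, -4, 1, -14) = -17
At r, MIN picks n1 (lowest: -17).
At n1, MAX picks n1-2 (highest: -17).
At n1-2, MIN picks n1-2-1 (lowest: -17).
Terminal value -17.

r -> n1 -> n1-2 -> n1-2-1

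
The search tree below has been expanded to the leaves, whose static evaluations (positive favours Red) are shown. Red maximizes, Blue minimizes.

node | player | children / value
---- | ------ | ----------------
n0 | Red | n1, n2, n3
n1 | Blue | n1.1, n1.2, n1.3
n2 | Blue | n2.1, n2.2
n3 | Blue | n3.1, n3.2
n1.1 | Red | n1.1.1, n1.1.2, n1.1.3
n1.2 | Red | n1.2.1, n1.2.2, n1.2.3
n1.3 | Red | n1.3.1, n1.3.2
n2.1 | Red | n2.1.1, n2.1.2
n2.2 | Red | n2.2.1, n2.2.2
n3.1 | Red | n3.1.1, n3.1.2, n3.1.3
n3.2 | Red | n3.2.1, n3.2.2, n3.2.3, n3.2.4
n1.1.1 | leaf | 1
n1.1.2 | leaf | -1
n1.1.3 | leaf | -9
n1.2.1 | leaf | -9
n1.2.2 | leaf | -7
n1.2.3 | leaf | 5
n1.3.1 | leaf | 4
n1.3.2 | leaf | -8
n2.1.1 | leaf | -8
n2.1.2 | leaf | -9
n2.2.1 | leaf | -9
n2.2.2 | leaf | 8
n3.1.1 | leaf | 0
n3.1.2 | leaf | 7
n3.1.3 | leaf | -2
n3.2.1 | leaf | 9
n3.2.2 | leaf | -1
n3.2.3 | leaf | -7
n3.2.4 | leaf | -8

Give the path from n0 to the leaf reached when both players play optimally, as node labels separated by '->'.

n0 -> n3 -> n3.1 -> n3.1.2

n1.1 (Red): max(1, -1, -9) = 1
n1.2 (Red): max(-9, -7, 5) = 5
n1.3 (Red): max(4, -8) = 4
n1 (Blue): min(1, 5, 4) = 1
n2.1 (Red): max(-8, -9) = -8
n2.2 (Red): max(-9, 8) = 8
n2 (Blue): min(-8, 8) = -8
n3.1 (Red): max(0, 7, -2) = 7
n3.2 (Red): max(9, -1, -7, -8) = 9
n3 (Blue): min(7, 9) = 7
n0 (Red): max(1, -8, 7) = 7
At n0, Red picks n3 (highest: 7).
At n3, Blue picks n3.1 (lowest: 7).
At n3.1, Red picks n3.1.2 (highest: 7).
Terminal value 7.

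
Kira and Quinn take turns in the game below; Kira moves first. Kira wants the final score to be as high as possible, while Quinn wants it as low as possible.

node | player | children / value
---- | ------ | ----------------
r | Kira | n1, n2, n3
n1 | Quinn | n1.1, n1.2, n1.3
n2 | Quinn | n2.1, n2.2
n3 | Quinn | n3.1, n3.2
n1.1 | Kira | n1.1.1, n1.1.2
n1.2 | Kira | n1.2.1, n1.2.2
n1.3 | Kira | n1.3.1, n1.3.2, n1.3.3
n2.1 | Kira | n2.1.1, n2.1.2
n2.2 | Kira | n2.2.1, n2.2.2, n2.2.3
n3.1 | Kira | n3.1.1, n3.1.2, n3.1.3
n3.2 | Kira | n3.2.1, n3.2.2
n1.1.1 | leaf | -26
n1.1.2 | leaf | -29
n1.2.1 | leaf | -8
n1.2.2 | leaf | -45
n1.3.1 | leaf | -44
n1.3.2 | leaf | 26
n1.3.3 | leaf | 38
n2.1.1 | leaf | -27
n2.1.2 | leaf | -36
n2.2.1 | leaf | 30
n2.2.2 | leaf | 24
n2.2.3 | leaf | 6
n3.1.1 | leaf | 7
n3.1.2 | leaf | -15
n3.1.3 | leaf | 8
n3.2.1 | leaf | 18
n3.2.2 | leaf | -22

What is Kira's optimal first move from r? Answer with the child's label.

n3

n1.1 (Kira): max(-26, -29) = -26
n1.2 (Kira): max(-8, -45) = -8
n1.3 (Kira): max(-44, 26, 38) = 38
n1 (Quinn): min(-26, -8, 38) = -26
n2.1 (Kira): max(-27, -36) = -27
n2.2 (Kira): max(30, 24, 6) = 30
n2 (Quinn): min(-27, 30) = -27
n3.1 (Kira): max(7, -15, 8) = 8
n3.2 (Kira): max(18, -22) = 18
n3 (Quinn): min(8, 18) = 8
r (Kira): max(-26, -27, 8) = 8
Kira at r wants the highest of {n1=-26, n2=-27, n3=8}, so chooses n3.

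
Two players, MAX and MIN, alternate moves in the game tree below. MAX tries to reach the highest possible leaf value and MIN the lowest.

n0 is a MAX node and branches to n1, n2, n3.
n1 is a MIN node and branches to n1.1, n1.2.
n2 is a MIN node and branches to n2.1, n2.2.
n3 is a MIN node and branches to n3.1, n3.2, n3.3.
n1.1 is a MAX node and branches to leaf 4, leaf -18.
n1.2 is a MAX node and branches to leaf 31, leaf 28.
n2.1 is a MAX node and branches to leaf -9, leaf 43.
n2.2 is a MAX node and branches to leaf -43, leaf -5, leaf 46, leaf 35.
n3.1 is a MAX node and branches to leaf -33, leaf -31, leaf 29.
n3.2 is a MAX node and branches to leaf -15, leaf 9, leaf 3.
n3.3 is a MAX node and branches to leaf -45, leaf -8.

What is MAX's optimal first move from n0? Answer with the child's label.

n1.1 (MAX): max(4, -18) = 4
n1.2 (MAX): max(31, 28) = 31
n1 (MIN): min(4, 31) = 4
n2.1 (MAX): max(-9, 43) = 43
n2.2 (MAX): max(-43, -5, 46, 35) = 46
n2 (MIN): min(43, 46) = 43
n3.1 (MAX): max(-33, -31, 29) = 29
n3.2 (MAX): max(-15, 9, 3) = 9
n3.3 (MAX): max(-45, -8) = -8
n3 (MIN): min(29, 9, -8) = -8
n0 (MAX): max(4, 43, -8) = 43
MAX at n0 wants the highest of {n1=4, n2=43, n3=-8}, so chooses n2.

n2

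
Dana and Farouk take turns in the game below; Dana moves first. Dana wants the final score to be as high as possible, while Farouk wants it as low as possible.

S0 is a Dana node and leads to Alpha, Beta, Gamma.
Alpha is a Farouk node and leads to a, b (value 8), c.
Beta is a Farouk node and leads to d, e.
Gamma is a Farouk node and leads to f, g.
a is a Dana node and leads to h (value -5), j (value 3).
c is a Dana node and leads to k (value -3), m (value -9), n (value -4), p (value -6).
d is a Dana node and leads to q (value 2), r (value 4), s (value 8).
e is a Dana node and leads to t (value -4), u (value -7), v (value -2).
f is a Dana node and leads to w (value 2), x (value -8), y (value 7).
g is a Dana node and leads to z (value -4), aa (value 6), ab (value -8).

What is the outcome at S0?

a (Dana): max(-5, 3) = 3
c (Dana): max(-3, -9, -4, -6) = -3
Alpha (Farouk): min(3, 8, -3) = -3
d (Dana): max(2, 4, 8) = 8
e (Dana): max(-4, -7, -2) = -2
Beta (Farouk): min(8, -2) = -2
f (Dana): max(2, -8, 7) = 7
g (Dana): max(-4, 6, -8) = 6
Gamma (Farouk): min(7, 6) = 6
S0 (Dana): max(-3, -2, 6) = 6

6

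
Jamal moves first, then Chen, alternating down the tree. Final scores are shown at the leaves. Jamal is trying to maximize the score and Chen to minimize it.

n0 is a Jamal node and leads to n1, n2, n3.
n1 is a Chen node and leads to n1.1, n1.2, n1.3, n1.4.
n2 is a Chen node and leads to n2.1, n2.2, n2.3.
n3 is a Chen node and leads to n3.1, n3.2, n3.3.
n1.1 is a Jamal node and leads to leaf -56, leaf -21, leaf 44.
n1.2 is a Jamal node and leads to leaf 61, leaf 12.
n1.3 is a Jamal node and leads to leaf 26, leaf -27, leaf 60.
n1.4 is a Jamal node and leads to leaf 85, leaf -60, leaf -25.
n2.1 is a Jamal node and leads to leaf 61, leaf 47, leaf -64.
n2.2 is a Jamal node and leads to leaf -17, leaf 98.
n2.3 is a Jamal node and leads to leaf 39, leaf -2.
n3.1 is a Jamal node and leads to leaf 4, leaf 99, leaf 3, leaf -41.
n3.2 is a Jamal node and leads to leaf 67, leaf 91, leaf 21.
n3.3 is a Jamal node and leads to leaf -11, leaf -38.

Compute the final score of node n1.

n1.1 (Jamal): max(-56, -21, 44) = 44
n1.2 (Jamal): max(61, 12) = 61
n1.3 (Jamal): max(26, -27, 60) = 60
n1.4 (Jamal): max(85, -60, -25) = 85
n1 (Chen): min(44, 61, 60, 85) = 44

44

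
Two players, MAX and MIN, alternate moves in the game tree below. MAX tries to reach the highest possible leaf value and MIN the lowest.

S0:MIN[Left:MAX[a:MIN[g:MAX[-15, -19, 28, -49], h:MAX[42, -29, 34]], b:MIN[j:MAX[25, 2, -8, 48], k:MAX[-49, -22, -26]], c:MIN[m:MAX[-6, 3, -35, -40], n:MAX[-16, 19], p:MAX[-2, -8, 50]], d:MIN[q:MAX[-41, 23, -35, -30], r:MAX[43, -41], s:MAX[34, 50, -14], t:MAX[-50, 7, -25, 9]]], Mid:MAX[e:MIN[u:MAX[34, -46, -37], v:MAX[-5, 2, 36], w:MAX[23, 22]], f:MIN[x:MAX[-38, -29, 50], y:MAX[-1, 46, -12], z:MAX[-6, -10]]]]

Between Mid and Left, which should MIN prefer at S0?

u (MAX): max(34, -46, -37) = 34
v (MAX): max(-5, 2, 36) = 36
w (MAX): max(23, 22) = 23
e (MIN): min(34, 36, 23) = 23
x (MAX): max(-38, -29, 50) = 50
y (MAX): max(-1, 46, -12) = 46
z (MAX): max(-6, -10) = -6
f (MIN): min(50, 46, -6) = -6
Mid (MAX): max(23, -6) = 23
g (MAX): max(-15, -19, 28, -49) = 28
h (MAX): max(42, -29, 34) = 42
a (MIN): min(28, 42) = 28
j (MAX): max(25, 2, -8, 48) = 48
k (MAX): max(-49, -22, -26) = -22
b (MIN): min(48, -22) = -22
m (MAX): max(-6, 3, -35, -40) = 3
n (MAX): max(-16, 19) = 19
p (MAX): max(-2, -8, 50) = 50
c (MIN): min(3, 19, 50) = 3
q (MAX): max(-41, 23, -35, -30) = 23
r (MAX): max(43, -41) = 43
s (MAX): max(34, 50, -14) = 50
t (MAX): max(-50, 7, -25, 9) = 9
d (MIN): min(23, 43, 50, 9) = 9
Left (MAX): max(28, -22, 3, 9) = 28
MIN prefers the lower value; Mid=23, Left=28. Mid is better since 23 < 28.

Mid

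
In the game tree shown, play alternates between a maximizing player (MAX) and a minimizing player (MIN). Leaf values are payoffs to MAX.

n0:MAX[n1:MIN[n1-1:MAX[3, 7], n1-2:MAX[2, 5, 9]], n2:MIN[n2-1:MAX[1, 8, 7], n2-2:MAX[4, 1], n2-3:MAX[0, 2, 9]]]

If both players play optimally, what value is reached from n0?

7

n1-1 (MAX): max(3, 7) = 7
n1-2 (MAX): max(2, 5, 9) = 9
n1 (MIN): min(7, 9) = 7
n2-1 (MAX): max(1, 8, 7) = 8
n2-2 (MAX): max(4, 1) = 4
n2-3 (MAX): max(0, 2, 9) = 9
n2 (MIN): min(8, 4, 9) = 4
n0 (MAX): max(7, 4) = 7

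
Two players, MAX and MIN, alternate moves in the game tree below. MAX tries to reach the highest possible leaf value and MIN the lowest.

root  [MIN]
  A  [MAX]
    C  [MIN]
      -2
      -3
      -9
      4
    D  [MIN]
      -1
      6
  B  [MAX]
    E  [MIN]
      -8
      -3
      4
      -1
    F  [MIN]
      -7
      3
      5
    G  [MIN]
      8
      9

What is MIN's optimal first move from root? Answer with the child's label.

C (MIN): min(-2, -3, -9, 4) = -9
D (MIN): min(-1, 6) = -1
A (MAX): max(-9, -1) = -1
E (MIN): min(-8, -3, 4, -1) = -8
F (MIN): min(-7, 3, 5) = -7
G (MIN): min(8, 9) = 8
B (MAX): max(-8, -7, 8) = 8
root (MIN): min(-1, 8) = -1
MIN at root wants the lowest of {A=-1, B=8}, so chooses A.

A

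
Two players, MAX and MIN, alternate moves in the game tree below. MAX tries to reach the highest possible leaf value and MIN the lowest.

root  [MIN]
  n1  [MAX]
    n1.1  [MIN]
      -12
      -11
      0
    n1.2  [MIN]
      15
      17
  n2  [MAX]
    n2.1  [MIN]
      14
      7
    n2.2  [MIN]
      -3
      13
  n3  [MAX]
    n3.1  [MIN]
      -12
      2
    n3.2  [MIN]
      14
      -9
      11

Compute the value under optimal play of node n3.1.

n3.1 (MIN): min(-12, 2) = -12

-12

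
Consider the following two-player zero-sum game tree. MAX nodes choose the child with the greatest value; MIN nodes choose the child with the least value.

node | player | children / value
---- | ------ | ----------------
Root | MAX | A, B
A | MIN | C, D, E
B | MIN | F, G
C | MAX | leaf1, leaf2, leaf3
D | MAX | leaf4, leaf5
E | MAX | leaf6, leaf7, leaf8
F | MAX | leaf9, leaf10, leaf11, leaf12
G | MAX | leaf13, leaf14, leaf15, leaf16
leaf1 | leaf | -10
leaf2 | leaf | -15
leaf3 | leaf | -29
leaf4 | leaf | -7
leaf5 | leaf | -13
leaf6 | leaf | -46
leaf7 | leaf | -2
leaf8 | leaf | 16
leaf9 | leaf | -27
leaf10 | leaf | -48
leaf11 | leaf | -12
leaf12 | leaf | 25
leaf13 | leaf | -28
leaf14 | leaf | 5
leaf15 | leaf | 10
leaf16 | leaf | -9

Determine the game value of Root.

C (MAX): max(-10, -15, -29) = -10
D (MAX): max(-7, -13) = -7
E (MAX): max(-46, -2, 16) = 16
A (MIN): min(-10, -7, 16) = -10
F (MAX): max(-27, -48, -12, 25) = 25
G (MAX): max(-28, 5, 10, -9) = 10
B (MIN): min(25, 10) = 10
Root (MAX): max(-10, 10) = 10

10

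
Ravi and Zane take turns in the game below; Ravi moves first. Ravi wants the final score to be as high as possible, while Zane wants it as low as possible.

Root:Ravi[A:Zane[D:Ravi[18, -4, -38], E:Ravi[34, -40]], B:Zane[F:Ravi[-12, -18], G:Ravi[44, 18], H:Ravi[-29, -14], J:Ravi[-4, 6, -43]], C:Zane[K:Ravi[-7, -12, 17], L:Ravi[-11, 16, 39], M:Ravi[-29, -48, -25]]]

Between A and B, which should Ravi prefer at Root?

D (Ravi): max(18, -4, -38) = 18
E (Ravi): max(34, -40) = 34
A (Zane): min(18, 34) = 18
F (Ravi): max(-12, -18) = -12
G (Ravi): max(44, 18) = 44
H (Ravi): max(-29, -14) = -14
J (Ravi): max(-4, 6, -43) = 6
B (Zane): min(-12, 44, -14, 6) = -14
Ravi prefers the higher value; A=18, B=-14. A is better since 18 > -14.

A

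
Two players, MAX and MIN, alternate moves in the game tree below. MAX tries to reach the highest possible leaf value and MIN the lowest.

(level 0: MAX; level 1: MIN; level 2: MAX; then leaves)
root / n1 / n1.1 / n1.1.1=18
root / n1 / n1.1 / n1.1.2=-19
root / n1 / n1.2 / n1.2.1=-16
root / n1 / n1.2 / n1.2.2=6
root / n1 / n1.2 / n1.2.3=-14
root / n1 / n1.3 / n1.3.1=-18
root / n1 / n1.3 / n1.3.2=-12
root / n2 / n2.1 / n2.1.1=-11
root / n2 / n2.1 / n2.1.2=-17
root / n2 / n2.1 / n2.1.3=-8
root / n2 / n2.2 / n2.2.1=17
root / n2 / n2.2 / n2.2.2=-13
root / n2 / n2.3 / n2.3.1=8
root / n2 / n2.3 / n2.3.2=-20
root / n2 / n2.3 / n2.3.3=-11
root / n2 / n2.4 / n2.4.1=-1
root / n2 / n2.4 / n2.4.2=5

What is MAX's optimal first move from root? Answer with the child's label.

n1.1 (MAX): max(18, -19) = 18
n1.2 (MAX): max(-16, 6, -14) = 6
n1.3 (MAX): max(-18, -12) = -12
n1 (MIN): min(18, 6, -12) = -12
n2.1 (MAX): max(-11, -17, -8) = -8
n2.2 (MAX): max(17, -13) = 17
n2.3 (MAX): max(8, -20, -11) = 8
n2.4 (MAX): max(-1, 5) = 5
n2 (MIN): min(-8, 17, 8, 5) = -8
root (MAX): max(-12, -8) = -8
MAX at root wants the highest of {n1=-12, n2=-8}, so chooses n2.

n2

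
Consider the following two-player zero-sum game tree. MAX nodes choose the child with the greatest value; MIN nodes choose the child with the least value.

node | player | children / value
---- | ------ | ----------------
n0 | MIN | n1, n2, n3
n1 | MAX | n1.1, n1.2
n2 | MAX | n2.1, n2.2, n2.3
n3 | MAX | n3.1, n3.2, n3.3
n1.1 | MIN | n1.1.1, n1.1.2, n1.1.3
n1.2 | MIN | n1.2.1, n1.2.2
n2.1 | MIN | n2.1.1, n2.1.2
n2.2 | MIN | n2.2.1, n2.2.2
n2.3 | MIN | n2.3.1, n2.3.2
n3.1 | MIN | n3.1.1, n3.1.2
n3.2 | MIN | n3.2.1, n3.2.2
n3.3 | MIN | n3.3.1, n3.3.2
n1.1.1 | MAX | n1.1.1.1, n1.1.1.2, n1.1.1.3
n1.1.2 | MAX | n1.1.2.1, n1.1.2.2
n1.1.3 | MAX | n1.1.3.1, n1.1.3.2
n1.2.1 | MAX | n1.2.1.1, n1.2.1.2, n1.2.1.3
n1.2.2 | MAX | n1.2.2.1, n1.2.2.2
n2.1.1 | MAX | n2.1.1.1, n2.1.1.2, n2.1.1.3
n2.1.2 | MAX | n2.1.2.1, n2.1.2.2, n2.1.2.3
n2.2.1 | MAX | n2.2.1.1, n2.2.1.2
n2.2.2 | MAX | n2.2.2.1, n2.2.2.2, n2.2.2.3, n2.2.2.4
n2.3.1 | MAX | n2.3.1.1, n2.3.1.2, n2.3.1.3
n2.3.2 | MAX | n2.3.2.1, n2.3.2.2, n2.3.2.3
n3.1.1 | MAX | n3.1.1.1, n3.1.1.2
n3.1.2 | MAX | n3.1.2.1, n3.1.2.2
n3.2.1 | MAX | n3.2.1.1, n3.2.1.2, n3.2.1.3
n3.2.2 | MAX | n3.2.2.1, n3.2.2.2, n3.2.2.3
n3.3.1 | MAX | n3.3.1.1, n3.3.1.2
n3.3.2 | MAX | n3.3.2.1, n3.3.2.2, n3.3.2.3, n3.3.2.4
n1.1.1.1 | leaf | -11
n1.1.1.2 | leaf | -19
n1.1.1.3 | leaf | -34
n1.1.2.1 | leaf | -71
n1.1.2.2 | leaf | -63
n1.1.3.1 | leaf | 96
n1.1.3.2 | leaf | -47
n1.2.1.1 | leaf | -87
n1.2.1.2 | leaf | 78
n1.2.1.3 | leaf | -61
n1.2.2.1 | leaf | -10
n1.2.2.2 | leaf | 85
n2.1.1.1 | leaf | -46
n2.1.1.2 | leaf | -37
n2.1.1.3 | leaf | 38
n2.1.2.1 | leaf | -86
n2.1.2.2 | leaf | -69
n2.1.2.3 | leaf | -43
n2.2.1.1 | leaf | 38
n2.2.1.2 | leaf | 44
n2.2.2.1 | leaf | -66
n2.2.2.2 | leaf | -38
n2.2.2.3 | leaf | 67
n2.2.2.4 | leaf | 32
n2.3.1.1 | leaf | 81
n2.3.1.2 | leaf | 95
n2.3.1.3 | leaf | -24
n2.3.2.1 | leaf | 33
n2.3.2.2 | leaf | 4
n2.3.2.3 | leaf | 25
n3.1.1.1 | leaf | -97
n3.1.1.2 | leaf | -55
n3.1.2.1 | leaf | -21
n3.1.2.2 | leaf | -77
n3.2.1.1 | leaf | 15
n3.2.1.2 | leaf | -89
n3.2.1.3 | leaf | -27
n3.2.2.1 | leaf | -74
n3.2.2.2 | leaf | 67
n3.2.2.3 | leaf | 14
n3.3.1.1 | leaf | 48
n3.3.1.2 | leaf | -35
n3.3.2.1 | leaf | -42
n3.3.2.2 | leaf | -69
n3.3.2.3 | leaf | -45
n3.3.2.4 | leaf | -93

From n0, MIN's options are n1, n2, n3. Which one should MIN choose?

n3

n1.1.1 (MAX): max(-11, -19, -34) = -11
n1.1.2 (MAX): max(-71, -63) = -63
n1.1.3 (MAX): max(96, -47) = 96
n1.1 (MIN): min(-11, -63, 96) = -63
n1.2.1 (MAX): max(-87, 78, -61) = 78
n1.2.2 (MAX): max(-10, 85) = 85
n1.2 (MIN): min(78, 85) = 78
n1 (MAX): max(-63, 78) = 78
n2.1.1 (MAX): max(-46, -37, 38) = 38
n2.1.2 (MAX): max(-86, -69, -43) = -43
n2.1 (MIN): min(38, -43) = -43
n2.2.1 (MAX): max(38, 44) = 44
n2.2.2 (MAX): max(-66, -38, 67, 32) = 67
n2.2 (MIN): min(44, 67) = 44
n2.3.1 (MAX): max(81, 95, -24) = 95
n2.3.2 (MAX): max(33, 4, 25) = 33
n2.3 (MIN): min(95, 33) = 33
n2 (MAX): max(-43, 44, 33) = 44
n3.1.1 (MAX): max(-97, -55) = -55
n3.1.2 (MAX): max(-21, -77) = -21
n3.1 (MIN): min(-55, -21) = -55
n3.2.1 (MAX): max(15, -89, -27) = 15
n3.2.2 (MAX): max(-74, 67, 14) = 67
n3.2 (MIN): min(15, 67) = 15
n3.3.1 (MAX): max(48, -35) = 48
n3.3.2 (MAX): max(-42, -69, -45, -93) = -42
n3.3 (MIN): min(48, -42) = -42
n3 (MAX): max(-55, 15, -42) = 15
n0 (MIN): min(78, 44, 15) = 15
MIN at n0 wants the lowest of {n1=78, n2=44, n3=15}, so chooses n3.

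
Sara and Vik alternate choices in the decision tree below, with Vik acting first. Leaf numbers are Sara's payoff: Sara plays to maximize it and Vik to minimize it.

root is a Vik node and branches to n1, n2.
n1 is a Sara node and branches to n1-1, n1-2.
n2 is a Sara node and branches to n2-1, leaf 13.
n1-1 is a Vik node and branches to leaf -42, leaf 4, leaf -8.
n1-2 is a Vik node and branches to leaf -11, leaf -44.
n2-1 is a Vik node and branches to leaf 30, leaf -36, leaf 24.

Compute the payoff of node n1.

-42

n1-1 (Vik): min(-42, 4, -8) = -42
n1-2 (Vik): min(-11, -44) = -44
n1 (Sara): max(-42, -44) = -42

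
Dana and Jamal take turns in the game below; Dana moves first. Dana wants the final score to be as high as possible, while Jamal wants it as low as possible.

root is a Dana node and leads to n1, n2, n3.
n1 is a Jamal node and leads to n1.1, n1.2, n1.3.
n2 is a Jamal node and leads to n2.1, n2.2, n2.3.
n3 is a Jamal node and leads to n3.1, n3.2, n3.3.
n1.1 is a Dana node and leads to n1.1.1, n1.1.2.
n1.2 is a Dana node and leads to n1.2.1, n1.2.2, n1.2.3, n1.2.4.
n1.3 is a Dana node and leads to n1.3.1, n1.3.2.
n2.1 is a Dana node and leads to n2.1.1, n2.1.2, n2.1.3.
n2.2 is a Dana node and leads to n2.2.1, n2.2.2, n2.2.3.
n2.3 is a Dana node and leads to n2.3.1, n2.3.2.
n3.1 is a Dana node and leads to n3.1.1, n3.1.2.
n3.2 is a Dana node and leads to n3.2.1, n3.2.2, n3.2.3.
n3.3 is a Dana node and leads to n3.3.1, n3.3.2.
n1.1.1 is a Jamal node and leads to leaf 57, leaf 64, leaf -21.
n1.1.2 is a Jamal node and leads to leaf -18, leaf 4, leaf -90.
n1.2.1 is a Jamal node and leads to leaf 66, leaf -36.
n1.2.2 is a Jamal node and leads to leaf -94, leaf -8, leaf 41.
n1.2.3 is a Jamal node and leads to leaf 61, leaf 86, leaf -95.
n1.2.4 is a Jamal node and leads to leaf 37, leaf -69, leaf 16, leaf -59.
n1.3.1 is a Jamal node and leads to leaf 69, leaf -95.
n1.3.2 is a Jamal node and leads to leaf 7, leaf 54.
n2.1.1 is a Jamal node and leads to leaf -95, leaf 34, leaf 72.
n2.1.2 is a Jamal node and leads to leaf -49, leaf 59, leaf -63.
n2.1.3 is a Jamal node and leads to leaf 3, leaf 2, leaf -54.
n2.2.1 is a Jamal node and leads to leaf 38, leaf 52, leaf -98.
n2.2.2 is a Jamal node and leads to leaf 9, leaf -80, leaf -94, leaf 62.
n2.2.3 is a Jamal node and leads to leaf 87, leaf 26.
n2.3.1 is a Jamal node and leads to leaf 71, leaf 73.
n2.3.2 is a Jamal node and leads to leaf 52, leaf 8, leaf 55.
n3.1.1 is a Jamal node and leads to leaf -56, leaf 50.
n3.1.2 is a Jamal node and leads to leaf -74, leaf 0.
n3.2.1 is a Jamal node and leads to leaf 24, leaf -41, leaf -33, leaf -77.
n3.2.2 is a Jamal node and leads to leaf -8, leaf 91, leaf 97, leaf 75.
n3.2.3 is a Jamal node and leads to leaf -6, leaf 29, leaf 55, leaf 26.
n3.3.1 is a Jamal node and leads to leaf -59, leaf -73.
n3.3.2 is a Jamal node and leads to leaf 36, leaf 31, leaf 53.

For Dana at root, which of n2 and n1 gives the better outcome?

n1

n2.1.1 (Jamal): min(-95, 34, 72) = -95
n2.1.2 (Jamal): min(-49, 59, -63) = -63
n2.1.3 (Jamal): min(3, 2, -54) = -54
n2.1 (Dana): max(-95, -63, -54) = -54
n2.2.1 (Jamal): min(38, 52, -98) = -98
n2.2.2 (Jamal): min(9, -80, -94, 62) = -94
n2.2.3 (Jamal): min(87, 26) = 26
n2.2 (Dana): max(-98, -94, 26) = 26
n2.3.1 (Jamal): min(71, 73) = 71
n2.3.2 (Jamal): min(52, 8, 55) = 8
n2.3 (Dana): max(71, 8) = 71
n2 (Jamal): min(-54, 26, 71) = -54
n1.1.1 (Jamal): min(57, 64, -21) = -21
n1.1.2 (Jamal): min(-18, 4, -90) = -90
n1.1 (Dana): max(-21, -90) = -21
n1.2.1 (Jamal): min(66, -36) = -36
n1.2.2 (Jamal): min(-94, -8, 41) = -94
n1.2.3 (Jamal): min(61, 86, -95) = -95
n1.2.4 (Jamal): min(37, -69, 16, -59) = -69
n1.2 (Dana): max(-36, -94, -95, -69) = -36
n1.3.1 (Jamal): min(69, -95) = -95
n1.3.2 (Jamal): min(7, 54) = 7
n1.3 (Dana): max(-95, 7) = 7
n1 (Jamal): min(-21, -36, 7) = -36
Dana prefers the higher value; n2=-54, n1=-36. n1 is better since -36 > -54.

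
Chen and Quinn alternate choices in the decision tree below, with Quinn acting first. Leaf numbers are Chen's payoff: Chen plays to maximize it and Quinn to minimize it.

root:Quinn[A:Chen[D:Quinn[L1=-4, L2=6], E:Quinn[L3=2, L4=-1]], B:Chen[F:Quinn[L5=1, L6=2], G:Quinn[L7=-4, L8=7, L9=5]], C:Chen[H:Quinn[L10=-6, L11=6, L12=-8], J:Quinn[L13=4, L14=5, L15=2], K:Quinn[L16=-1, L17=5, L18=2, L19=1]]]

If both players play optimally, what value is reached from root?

-1

D (Quinn): min(-4, 6) = -4
E (Quinn): min(2, -1) = -1
A (Chen): max(-4, -1) = -1
F (Quinn): min(1, 2) = 1
G (Quinn): min(-4, 7, 5) = -4
B (Chen): max(1, -4) = 1
H (Quinn): min(-6, 6, -8) = -8
J (Quinn): min(4, 5, 2) = 2
K (Quinn): min(-1, 5, 2, 1) = -1
C (Chen): max(-8, 2, -1) = 2
root (Quinn): min(-1, 1, 2) = -1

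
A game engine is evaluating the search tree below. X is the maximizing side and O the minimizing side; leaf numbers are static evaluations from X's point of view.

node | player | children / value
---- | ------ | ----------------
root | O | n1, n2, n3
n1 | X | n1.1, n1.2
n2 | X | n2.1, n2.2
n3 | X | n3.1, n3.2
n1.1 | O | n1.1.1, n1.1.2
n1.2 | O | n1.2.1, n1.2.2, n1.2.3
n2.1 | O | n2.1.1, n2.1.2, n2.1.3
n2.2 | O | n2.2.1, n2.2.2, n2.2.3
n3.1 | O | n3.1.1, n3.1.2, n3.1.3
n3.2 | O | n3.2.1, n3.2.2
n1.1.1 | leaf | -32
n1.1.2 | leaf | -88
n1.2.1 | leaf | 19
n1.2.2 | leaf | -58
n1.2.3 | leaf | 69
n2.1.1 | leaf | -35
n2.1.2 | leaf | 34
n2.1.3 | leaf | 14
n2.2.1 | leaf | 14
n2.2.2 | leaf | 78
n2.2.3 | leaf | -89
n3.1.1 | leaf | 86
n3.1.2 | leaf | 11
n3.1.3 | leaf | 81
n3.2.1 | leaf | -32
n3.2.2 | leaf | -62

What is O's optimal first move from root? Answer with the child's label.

n1.1 (O): min(-32, -88) = -88
n1.2 (O): min(19, -58, 69) = -58
n1 (X): max(-88, -58) = -58
n2.1 (O): min(-35, 34, 14) = -35
n2.2 (O): min(14, 78, -89) = -89
n2 (X): max(-35, -89) = -35
n3.1 (O): min(86, 11, 81) = 11
n3.2 (O): min(-32, -62) = -62
n3 (X): max(11, -62) = 11
root (O): min(-58, -35, 11) = -58
O at root wants the lowest of {n1=-58, n2=-35, n3=11}, so chooses n1.

n1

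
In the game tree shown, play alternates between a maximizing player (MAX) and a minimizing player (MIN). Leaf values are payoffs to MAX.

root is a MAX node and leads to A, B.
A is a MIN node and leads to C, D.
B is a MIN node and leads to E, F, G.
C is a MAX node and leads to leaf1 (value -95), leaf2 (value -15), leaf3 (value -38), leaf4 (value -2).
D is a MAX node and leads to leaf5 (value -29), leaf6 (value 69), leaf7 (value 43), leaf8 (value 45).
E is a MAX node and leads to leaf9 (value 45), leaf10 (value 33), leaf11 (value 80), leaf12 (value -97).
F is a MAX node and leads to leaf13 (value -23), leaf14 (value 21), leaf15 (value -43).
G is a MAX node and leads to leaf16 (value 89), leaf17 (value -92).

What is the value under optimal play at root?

C (MAX): max(-95, -15, -38, -2) = -2
D (MAX): max(-29, 69, 43, 45) = 69
A (MIN): min(-2, 69) = -2
E (MAX): max(45, 33, 80, -97) = 80
F (MAX): max(-23, 21, -43) = 21
G (MAX): max(89, -92) = 89
B (MIN): min(80, 21, 89) = 21
root (MAX): max(-2, 21) = 21

21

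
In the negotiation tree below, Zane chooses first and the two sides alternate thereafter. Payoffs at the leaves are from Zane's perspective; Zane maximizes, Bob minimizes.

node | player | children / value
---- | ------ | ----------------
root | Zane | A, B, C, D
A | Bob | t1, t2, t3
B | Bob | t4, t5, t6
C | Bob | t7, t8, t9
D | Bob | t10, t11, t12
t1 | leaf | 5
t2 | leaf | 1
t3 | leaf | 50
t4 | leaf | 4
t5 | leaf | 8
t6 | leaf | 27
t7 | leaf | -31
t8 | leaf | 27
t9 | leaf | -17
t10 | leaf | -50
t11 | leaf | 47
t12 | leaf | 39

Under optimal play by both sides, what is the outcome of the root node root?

A (Bob): min(5, 1, 50) = 1
B (Bob): min(4, 8, 27) = 4
C (Bob): min(-31, 27, -17) = -31
D (Bob): min(-50, 47, 39) = -50
root (Zane): max(1, 4, -31, -50) = 4

4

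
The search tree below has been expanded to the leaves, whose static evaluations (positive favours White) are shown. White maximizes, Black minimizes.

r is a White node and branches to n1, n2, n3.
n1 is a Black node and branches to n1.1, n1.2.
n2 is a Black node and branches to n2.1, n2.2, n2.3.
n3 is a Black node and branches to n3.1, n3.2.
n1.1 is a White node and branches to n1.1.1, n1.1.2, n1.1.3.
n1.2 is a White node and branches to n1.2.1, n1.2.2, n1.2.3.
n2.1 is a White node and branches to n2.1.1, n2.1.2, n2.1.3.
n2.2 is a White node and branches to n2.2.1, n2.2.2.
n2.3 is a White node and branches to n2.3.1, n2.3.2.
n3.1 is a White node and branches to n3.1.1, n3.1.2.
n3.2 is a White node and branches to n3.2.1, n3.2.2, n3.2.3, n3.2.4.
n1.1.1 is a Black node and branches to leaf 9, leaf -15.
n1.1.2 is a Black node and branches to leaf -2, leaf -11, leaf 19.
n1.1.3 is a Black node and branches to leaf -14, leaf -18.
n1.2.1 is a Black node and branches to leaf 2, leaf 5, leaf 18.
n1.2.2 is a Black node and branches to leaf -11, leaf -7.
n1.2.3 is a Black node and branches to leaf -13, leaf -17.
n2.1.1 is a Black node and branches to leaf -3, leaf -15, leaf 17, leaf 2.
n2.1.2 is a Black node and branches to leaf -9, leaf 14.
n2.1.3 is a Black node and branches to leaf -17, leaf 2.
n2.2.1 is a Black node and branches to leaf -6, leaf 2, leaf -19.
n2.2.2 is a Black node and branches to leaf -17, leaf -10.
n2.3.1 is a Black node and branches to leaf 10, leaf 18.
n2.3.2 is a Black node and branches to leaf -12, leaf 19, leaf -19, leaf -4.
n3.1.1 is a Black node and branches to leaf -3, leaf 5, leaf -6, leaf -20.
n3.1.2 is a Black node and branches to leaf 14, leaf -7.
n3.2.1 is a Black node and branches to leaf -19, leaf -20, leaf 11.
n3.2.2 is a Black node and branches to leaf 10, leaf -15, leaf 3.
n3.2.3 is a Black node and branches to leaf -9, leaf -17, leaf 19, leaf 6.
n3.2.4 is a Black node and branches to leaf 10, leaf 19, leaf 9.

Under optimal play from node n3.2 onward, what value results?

9

n3.2.1 (Black): min(-19, -20, 11) = -20
n3.2.2 (Black): min(10, -15, 3) = -15
n3.2.3 (Black): min(-9, -17, 19, 6) = -17
n3.2.4 (Black): min(10, 19, 9) = 9
n3.2 (White): max(-20, -15, -17, 9) = 9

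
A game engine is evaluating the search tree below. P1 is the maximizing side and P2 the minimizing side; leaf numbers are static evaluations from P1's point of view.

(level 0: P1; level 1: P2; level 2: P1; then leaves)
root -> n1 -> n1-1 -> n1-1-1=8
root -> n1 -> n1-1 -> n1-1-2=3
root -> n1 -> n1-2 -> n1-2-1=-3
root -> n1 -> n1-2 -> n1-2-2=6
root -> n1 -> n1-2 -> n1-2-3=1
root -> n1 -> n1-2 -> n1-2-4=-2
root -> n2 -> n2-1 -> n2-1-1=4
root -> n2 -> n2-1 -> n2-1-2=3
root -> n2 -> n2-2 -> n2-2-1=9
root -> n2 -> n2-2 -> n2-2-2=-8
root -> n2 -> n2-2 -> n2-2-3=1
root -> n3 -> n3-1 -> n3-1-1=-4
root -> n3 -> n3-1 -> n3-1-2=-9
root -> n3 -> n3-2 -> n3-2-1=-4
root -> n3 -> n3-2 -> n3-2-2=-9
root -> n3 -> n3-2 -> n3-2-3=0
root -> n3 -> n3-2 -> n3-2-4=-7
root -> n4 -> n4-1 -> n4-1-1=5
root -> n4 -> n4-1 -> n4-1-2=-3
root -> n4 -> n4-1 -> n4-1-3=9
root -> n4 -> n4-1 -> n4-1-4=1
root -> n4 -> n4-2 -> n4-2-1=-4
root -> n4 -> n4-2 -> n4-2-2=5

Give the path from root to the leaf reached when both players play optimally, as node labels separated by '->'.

n1-1 (P1): max(8, 3) = 8
n1-2 (P1): max(-3, 6, 1, -2) = 6
n1 (P2): min(8, 6) = 6
n2-1 (P1): max(4, 3) = 4
n2-2 (P1): max(9, -8, 1) = 9
n2 (P2): min(4, 9) = 4
n3-1 (P1): max(-4, -9) = -4
n3-2 (P1): max(-4, -9, 0, -7) = 0
n3 (P2): min(-4, 0) = -4
n4-1 (P1): max(5, -3, 9, 1) = 9
n4-2 (P1): max(-4, 5) = 5
n4 (P2): min(9, 5) = 5
root (P1): max(6, 4, -4, 5) = 6
At root, P1 picks n1 (highest: 6).
At n1, P2 picks n1-2 (lowest: 6).
At n1-2, P1 picks n1-2-2 (highest: 6).
Terminal value 6.

root -> n1 -> n1-2 -> n1-2-2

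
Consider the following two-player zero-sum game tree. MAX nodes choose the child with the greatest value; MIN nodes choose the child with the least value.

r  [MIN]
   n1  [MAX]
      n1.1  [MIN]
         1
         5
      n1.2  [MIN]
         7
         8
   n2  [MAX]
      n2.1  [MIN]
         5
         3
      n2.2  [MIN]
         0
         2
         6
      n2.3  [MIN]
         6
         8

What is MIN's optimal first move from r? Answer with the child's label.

n1.1 (MIN): min(1, 5) = 1
n1.2 (MIN): min(7, 8) = 7
n1 (MAX): max(1, 7) = 7
n2.1 (MIN): min(5, 3) = 3
n2.2 (MIN): min(0, 2, 6) = 0
n2.3 (MIN): min(6, 8) = 6
n2 (MAX): max(3, 0, 6) = 6
r (MIN): min(7, 6) = 6
MIN at r wants the lowest of {n1=7, n2=6}, so chooses n2.

n2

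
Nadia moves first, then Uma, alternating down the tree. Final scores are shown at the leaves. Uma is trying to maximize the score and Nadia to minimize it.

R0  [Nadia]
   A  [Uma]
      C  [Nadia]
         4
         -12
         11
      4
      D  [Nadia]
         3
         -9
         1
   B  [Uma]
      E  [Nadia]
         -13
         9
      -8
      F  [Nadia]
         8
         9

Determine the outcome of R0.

4

C (Nadia): min(4, -12, 11) = -12
D (Nadia): min(3, -9, 1) = -9
A (Uma): max(-12, 4, -9) = 4
E (Nadia): min(-13, 9) = -13
F (Nadia): min(8, 9) = 8
B (Uma): max(-13, -8, 8) = 8
R0 (Nadia): min(4, 8) = 4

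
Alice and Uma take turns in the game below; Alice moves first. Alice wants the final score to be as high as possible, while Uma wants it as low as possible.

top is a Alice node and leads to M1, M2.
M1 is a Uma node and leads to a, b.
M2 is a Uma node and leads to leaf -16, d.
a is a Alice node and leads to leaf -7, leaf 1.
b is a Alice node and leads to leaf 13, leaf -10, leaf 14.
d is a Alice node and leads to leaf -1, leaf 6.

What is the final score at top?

1

a (Alice): max(-7, 1) = 1
b (Alice): max(13, -10, 14) = 14
M1 (Uma): min(1, 14) = 1
d (Alice): max(-1, 6) = 6
M2 (Uma): min(-16, 6) = -16
top (Alice): max(1, -16) = 1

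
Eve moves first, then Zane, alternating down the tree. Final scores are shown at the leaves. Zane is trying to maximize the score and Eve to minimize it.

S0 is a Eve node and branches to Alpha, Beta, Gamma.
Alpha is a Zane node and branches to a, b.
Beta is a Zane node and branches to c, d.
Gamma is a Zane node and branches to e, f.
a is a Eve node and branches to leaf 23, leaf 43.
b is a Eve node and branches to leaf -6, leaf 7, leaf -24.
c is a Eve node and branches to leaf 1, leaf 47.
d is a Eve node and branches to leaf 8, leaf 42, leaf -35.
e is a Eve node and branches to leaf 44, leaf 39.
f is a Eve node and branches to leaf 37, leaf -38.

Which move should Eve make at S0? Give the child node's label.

Beta

a (Eve): min(23, 43) = 23
b (Eve): min(-6, 7, -24) = -24
Alpha (Zane): max(23, -24) = 23
c (Eve): min(1, 47) = 1
d (Eve): min(8, 42, -35) = -35
Beta (Zane): max(1, -35) = 1
e (Eve): min(44, 39) = 39
f (Eve): min(37, -38) = -38
Gamma (Zane): max(39, -38) = 39
S0 (Eve): min(23, 1, 39) = 1
Eve at S0 wants the lowest of {Alpha=23, Beta=1, Gamma=39}, so chooses Beta.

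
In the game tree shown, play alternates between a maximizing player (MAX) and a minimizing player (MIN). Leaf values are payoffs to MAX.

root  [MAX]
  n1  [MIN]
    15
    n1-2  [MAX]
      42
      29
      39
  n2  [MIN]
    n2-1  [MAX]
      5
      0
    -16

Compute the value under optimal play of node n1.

15

n1-2 (MAX): max(42, 29, 39) = 42
n1 (MIN): min(15, 42) = 15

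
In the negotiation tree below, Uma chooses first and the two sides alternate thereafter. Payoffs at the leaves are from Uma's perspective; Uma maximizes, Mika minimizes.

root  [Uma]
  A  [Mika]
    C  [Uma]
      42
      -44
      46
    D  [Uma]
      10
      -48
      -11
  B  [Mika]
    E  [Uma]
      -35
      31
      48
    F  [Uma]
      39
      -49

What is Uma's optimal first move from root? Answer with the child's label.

C (Uma): max(42, -44, 46) = 46
D (Uma): max(10, -48, -11) = 10
A (Mika): min(46, 10) = 10
E (Uma): max(-35, 31, 48) = 48
F (Uma): max(39, -49) = 39
B (Mika): min(48, 39) = 39
root (Uma): max(10, 39) = 39
Uma at root wants the highest of {A=10, B=39}, so chooses B.

B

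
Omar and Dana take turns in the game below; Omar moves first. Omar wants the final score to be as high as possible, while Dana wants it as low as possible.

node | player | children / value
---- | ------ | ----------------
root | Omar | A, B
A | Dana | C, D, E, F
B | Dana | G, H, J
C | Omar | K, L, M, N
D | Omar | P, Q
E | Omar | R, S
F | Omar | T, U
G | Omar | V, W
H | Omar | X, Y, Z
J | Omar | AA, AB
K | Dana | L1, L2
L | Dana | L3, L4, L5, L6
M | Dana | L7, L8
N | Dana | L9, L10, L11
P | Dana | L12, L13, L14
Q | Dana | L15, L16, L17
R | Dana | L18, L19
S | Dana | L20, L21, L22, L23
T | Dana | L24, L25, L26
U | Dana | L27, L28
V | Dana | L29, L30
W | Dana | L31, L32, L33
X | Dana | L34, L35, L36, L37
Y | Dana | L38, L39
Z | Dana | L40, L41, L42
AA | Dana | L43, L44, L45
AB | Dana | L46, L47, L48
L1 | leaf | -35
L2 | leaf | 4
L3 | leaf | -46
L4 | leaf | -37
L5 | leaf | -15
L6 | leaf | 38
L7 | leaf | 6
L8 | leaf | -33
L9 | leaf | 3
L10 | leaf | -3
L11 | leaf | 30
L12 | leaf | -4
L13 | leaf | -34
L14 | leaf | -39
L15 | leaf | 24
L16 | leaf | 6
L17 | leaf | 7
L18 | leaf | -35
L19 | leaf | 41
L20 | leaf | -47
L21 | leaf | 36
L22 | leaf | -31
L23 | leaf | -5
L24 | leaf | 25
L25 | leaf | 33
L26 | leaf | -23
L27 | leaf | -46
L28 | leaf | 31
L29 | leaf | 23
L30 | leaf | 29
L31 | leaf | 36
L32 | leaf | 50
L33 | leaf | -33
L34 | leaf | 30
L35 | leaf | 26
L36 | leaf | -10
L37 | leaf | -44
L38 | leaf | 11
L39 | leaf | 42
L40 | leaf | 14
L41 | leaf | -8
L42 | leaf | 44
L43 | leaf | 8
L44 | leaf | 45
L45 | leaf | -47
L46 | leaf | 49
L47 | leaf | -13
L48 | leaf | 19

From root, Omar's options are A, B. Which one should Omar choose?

B

K (Dana): min(-35, 4) = -35
L (Dana): min(-46, -37, -15, 38) = -46
M (Dana): min(6, -33) = -33
N (Dana): min(3, -3, 30) = -3
C (Omar): max(-35, -46, -33, -3) = -3
P (Dana): min(-4, -34, -39) = -39
Q (Dana): min(24, 6, 7) = 6
D (Omar): max(-39, 6) = 6
R (Dana): min(-35, 41) = -35
S (Dana): min(-47, 36, -31, -5) = -47
E (Omar): max(-35, -47) = -35
T (Dana): min(25, 33, -23) = -23
U (Dana): min(-46, 31) = -46
F (Omar): max(-23, -46) = -23
A (Dana): min(-3, 6, -35, -23) = -35
V (Dana): min(23, 29) = 23
W (Dana): min(36, 50, -33) = -33
G (Omar): max(23, -33) = 23
X (Dana): min(30, 26, -10, -44) = -44
Y (Dana): min(11, 42) = 11
Z (Dana): min(14, -8, 44) = -8
H (Omar): max(-44, 11, -8) = 11
AA (Dana): min(8, 45, -47) = -47
AB (Dana): min(49, -13, 19) = -13
J (Omar): max(-47, -13) = -13
B (Dana): min(23, 11, -13) = -13
root (Omar): max(-35, -13) = -13
Omar at root wants the highest of {A=-35, B=-13}, so chooses B.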